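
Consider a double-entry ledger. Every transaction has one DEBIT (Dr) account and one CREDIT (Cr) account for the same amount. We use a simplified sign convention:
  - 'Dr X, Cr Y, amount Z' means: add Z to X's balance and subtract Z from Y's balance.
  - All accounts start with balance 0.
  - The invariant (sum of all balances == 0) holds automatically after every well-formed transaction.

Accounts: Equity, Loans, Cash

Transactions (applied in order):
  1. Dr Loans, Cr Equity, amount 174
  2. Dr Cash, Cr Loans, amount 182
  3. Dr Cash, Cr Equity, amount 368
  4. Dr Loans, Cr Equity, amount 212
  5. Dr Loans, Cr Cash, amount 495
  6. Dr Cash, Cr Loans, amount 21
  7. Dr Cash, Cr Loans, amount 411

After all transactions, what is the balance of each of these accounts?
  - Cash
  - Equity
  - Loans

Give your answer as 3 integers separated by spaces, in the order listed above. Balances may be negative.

Answer: 487 -754 267

Derivation:
After txn 1 (Dr Loans, Cr Equity, amount 174): Equity=-174 Loans=174
After txn 2 (Dr Cash, Cr Loans, amount 182): Cash=182 Equity=-174 Loans=-8
After txn 3 (Dr Cash, Cr Equity, amount 368): Cash=550 Equity=-542 Loans=-8
After txn 4 (Dr Loans, Cr Equity, amount 212): Cash=550 Equity=-754 Loans=204
After txn 5 (Dr Loans, Cr Cash, amount 495): Cash=55 Equity=-754 Loans=699
After txn 6 (Dr Cash, Cr Loans, amount 21): Cash=76 Equity=-754 Loans=678
After txn 7 (Dr Cash, Cr Loans, amount 411): Cash=487 Equity=-754 Loans=267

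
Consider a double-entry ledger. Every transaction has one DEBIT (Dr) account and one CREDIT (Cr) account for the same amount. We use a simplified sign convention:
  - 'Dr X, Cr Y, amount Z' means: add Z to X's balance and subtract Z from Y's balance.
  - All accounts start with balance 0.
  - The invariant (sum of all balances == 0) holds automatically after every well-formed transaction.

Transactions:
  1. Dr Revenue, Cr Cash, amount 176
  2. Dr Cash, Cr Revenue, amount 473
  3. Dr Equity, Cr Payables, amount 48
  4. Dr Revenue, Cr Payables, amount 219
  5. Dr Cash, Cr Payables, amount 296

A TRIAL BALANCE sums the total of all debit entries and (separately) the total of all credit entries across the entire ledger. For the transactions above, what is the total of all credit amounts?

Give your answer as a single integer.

Txn 1: credit+=176
Txn 2: credit+=473
Txn 3: credit+=48
Txn 4: credit+=219
Txn 5: credit+=296
Total credits = 1212

Answer: 1212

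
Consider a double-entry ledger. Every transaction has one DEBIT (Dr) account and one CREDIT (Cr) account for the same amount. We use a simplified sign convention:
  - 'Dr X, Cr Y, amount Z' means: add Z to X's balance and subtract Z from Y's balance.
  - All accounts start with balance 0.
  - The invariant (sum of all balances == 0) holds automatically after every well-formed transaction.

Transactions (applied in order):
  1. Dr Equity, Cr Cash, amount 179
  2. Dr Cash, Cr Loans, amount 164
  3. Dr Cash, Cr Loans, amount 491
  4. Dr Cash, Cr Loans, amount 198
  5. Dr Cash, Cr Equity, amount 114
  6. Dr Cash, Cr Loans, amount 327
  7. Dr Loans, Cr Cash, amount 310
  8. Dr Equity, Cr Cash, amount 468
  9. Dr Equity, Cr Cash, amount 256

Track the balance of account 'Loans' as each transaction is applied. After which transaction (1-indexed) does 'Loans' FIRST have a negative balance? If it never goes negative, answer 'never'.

Answer: 2

Derivation:
After txn 1: Loans=0
After txn 2: Loans=-164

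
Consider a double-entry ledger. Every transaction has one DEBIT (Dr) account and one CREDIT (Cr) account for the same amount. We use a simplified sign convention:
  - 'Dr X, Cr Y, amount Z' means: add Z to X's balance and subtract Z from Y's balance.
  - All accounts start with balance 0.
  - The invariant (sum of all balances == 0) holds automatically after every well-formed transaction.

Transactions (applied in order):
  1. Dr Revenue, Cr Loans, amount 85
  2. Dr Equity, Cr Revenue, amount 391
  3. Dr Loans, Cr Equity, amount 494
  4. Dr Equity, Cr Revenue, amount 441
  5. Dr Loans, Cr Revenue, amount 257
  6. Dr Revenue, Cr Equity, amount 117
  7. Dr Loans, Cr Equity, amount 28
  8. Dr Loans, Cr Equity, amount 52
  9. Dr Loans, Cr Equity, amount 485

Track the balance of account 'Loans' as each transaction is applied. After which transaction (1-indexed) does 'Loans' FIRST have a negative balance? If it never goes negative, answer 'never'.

Answer: 1

Derivation:
After txn 1: Loans=-85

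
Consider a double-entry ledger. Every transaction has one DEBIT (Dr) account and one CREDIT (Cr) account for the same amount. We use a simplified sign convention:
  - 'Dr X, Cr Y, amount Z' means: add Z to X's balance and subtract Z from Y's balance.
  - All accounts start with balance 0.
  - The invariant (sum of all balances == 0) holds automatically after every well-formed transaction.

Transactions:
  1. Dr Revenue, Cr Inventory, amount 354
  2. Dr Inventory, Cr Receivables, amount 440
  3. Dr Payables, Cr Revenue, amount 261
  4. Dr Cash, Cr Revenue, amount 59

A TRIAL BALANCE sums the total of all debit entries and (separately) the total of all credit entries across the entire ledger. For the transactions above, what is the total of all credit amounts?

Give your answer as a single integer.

Answer: 1114

Derivation:
Txn 1: credit+=354
Txn 2: credit+=440
Txn 3: credit+=261
Txn 4: credit+=59
Total credits = 1114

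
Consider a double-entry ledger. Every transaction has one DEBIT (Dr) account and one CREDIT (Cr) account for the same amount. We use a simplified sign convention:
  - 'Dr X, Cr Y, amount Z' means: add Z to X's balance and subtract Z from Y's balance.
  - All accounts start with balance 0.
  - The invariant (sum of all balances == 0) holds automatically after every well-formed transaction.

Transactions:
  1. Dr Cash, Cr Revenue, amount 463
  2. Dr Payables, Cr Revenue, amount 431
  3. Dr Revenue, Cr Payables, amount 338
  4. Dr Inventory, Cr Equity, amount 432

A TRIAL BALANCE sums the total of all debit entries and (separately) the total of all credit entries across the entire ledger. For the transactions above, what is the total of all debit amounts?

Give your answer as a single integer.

Txn 1: debit+=463
Txn 2: debit+=431
Txn 3: debit+=338
Txn 4: debit+=432
Total debits = 1664

Answer: 1664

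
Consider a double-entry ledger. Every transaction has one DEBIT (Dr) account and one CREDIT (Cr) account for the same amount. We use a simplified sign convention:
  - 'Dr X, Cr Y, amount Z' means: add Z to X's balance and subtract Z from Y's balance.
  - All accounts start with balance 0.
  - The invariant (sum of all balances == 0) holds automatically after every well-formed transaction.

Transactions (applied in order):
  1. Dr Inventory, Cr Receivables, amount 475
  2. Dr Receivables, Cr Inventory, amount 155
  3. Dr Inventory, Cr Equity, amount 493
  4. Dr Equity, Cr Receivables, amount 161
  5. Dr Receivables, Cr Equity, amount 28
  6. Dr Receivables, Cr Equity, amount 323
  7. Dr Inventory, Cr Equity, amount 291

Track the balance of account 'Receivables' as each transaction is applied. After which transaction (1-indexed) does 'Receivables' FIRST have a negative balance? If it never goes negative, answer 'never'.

Answer: 1

Derivation:
After txn 1: Receivables=-475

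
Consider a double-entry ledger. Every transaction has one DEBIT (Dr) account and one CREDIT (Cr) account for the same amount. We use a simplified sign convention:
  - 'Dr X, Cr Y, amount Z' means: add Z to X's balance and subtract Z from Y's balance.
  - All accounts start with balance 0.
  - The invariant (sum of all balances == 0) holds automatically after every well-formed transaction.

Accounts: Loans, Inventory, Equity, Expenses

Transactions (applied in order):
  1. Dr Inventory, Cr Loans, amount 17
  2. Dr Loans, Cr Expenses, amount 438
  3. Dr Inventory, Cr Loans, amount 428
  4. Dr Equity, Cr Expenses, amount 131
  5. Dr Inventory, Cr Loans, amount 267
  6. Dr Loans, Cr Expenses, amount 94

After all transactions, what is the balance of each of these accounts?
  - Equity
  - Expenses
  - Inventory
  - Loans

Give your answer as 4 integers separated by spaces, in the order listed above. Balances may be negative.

Answer: 131 -663 712 -180

Derivation:
After txn 1 (Dr Inventory, Cr Loans, amount 17): Inventory=17 Loans=-17
After txn 2 (Dr Loans, Cr Expenses, amount 438): Expenses=-438 Inventory=17 Loans=421
After txn 3 (Dr Inventory, Cr Loans, amount 428): Expenses=-438 Inventory=445 Loans=-7
After txn 4 (Dr Equity, Cr Expenses, amount 131): Equity=131 Expenses=-569 Inventory=445 Loans=-7
After txn 5 (Dr Inventory, Cr Loans, amount 267): Equity=131 Expenses=-569 Inventory=712 Loans=-274
After txn 6 (Dr Loans, Cr Expenses, amount 94): Equity=131 Expenses=-663 Inventory=712 Loans=-180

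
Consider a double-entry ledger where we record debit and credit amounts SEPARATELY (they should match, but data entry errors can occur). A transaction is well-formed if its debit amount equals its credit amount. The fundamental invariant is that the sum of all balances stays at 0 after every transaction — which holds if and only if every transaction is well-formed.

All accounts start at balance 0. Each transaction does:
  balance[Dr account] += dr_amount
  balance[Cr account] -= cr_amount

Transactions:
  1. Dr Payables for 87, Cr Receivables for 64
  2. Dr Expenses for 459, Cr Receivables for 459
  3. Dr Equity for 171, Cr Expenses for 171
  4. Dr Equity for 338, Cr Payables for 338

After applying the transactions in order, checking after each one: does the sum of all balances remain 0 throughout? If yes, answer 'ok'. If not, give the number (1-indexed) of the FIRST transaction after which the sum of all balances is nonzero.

Answer: 1

Derivation:
After txn 1: dr=87 cr=64 sum_balances=23
After txn 2: dr=459 cr=459 sum_balances=23
After txn 3: dr=171 cr=171 sum_balances=23
After txn 4: dr=338 cr=338 sum_balances=23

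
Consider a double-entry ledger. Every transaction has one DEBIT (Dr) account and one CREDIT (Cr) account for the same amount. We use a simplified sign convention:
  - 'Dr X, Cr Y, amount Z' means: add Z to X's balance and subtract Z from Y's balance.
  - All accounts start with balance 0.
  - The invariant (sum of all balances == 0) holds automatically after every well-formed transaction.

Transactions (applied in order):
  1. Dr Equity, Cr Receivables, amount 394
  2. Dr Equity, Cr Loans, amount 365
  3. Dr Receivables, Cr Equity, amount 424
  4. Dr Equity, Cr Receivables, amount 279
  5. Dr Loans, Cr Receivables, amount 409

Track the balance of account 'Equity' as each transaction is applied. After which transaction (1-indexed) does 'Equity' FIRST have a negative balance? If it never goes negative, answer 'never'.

Answer: never

Derivation:
After txn 1: Equity=394
After txn 2: Equity=759
After txn 3: Equity=335
After txn 4: Equity=614
After txn 5: Equity=614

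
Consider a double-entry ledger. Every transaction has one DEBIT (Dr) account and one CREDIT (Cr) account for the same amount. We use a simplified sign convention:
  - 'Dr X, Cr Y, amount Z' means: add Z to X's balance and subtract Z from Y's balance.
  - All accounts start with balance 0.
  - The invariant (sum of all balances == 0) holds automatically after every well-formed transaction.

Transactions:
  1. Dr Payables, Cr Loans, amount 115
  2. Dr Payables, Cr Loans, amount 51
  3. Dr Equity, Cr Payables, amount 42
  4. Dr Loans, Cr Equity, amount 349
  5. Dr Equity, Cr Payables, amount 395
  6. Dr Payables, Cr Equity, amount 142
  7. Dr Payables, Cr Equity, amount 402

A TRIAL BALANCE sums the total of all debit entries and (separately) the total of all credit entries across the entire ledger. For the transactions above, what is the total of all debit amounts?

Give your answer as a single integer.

Answer: 1496

Derivation:
Txn 1: debit+=115
Txn 2: debit+=51
Txn 3: debit+=42
Txn 4: debit+=349
Txn 5: debit+=395
Txn 6: debit+=142
Txn 7: debit+=402
Total debits = 1496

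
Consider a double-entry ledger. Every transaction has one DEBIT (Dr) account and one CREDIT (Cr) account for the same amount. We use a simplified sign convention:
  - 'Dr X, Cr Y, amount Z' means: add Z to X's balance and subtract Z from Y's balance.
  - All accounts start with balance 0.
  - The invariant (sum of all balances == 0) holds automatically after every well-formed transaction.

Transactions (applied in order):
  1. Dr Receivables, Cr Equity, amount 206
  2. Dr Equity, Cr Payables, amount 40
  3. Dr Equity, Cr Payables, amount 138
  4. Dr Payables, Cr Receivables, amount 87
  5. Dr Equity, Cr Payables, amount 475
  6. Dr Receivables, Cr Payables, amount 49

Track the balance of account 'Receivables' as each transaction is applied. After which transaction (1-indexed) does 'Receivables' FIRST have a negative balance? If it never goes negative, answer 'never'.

Answer: never

Derivation:
After txn 1: Receivables=206
After txn 2: Receivables=206
After txn 3: Receivables=206
After txn 4: Receivables=119
After txn 5: Receivables=119
After txn 6: Receivables=168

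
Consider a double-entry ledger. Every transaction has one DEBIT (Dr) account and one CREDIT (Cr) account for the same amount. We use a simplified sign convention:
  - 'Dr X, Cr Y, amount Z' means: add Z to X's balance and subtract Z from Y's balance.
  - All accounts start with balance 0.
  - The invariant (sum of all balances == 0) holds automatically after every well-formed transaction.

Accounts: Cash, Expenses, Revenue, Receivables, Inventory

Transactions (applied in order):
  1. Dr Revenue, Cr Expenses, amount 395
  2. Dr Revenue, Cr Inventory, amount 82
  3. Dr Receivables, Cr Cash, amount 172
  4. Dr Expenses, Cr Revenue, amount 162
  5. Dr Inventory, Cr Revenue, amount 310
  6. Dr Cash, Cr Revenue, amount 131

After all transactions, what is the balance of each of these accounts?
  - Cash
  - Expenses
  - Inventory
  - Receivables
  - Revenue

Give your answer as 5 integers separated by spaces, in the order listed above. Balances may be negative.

After txn 1 (Dr Revenue, Cr Expenses, amount 395): Expenses=-395 Revenue=395
After txn 2 (Dr Revenue, Cr Inventory, amount 82): Expenses=-395 Inventory=-82 Revenue=477
After txn 3 (Dr Receivables, Cr Cash, amount 172): Cash=-172 Expenses=-395 Inventory=-82 Receivables=172 Revenue=477
After txn 4 (Dr Expenses, Cr Revenue, amount 162): Cash=-172 Expenses=-233 Inventory=-82 Receivables=172 Revenue=315
After txn 5 (Dr Inventory, Cr Revenue, amount 310): Cash=-172 Expenses=-233 Inventory=228 Receivables=172 Revenue=5
After txn 6 (Dr Cash, Cr Revenue, amount 131): Cash=-41 Expenses=-233 Inventory=228 Receivables=172 Revenue=-126

Answer: -41 -233 228 172 -126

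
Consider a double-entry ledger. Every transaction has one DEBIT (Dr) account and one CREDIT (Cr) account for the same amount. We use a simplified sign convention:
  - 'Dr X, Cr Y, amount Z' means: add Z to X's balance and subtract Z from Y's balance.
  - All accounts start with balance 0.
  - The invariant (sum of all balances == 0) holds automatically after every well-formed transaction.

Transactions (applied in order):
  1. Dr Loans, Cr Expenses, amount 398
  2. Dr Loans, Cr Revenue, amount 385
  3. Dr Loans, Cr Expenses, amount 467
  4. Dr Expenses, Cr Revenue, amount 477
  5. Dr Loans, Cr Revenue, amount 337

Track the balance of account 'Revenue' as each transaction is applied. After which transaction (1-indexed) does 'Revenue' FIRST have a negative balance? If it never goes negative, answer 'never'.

After txn 1: Revenue=0
After txn 2: Revenue=-385

Answer: 2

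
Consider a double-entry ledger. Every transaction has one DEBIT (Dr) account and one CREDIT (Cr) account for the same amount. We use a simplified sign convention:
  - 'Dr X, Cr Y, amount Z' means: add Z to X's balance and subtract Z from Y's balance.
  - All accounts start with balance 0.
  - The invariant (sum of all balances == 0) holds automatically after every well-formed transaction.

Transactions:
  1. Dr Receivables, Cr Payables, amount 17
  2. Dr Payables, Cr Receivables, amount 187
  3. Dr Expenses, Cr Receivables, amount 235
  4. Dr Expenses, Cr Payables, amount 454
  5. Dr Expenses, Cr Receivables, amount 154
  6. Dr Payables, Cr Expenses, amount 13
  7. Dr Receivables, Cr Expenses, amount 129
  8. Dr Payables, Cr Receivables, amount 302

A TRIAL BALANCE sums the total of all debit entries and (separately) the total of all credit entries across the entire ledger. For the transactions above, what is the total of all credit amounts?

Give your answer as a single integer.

Answer: 1491

Derivation:
Txn 1: credit+=17
Txn 2: credit+=187
Txn 3: credit+=235
Txn 4: credit+=454
Txn 5: credit+=154
Txn 6: credit+=13
Txn 7: credit+=129
Txn 8: credit+=302
Total credits = 1491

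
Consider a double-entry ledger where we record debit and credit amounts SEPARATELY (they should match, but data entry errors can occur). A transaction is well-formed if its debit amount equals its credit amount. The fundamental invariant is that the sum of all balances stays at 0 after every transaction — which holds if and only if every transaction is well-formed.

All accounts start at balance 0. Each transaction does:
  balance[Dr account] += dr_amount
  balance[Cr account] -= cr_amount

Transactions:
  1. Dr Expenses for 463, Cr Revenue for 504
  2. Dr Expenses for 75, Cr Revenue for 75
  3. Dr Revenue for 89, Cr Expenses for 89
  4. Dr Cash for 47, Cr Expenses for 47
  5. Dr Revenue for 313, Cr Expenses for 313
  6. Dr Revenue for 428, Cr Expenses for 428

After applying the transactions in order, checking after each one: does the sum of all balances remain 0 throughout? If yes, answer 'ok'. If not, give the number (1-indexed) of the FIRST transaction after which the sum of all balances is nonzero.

Answer: 1

Derivation:
After txn 1: dr=463 cr=504 sum_balances=-41
After txn 2: dr=75 cr=75 sum_balances=-41
After txn 3: dr=89 cr=89 sum_balances=-41
After txn 4: dr=47 cr=47 sum_balances=-41
After txn 5: dr=313 cr=313 sum_balances=-41
After txn 6: dr=428 cr=428 sum_balances=-41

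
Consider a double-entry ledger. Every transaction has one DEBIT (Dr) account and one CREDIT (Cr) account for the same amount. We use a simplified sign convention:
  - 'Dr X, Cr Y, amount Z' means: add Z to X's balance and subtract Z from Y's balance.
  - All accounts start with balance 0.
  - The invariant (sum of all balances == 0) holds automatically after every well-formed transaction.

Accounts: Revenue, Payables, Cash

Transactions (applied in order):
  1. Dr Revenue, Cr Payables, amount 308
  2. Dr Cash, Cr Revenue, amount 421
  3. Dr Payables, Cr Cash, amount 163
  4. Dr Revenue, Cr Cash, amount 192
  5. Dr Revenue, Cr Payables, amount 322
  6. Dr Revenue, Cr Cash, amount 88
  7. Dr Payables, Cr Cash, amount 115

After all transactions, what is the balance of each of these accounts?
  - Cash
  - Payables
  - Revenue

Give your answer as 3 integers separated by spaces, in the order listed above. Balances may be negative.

After txn 1 (Dr Revenue, Cr Payables, amount 308): Payables=-308 Revenue=308
After txn 2 (Dr Cash, Cr Revenue, amount 421): Cash=421 Payables=-308 Revenue=-113
After txn 3 (Dr Payables, Cr Cash, amount 163): Cash=258 Payables=-145 Revenue=-113
After txn 4 (Dr Revenue, Cr Cash, amount 192): Cash=66 Payables=-145 Revenue=79
After txn 5 (Dr Revenue, Cr Payables, amount 322): Cash=66 Payables=-467 Revenue=401
After txn 6 (Dr Revenue, Cr Cash, amount 88): Cash=-22 Payables=-467 Revenue=489
After txn 7 (Dr Payables, Cr Cash, amount 115): Cash=-137 Payables=-352 Revenue=489

Answer: -137 -352 489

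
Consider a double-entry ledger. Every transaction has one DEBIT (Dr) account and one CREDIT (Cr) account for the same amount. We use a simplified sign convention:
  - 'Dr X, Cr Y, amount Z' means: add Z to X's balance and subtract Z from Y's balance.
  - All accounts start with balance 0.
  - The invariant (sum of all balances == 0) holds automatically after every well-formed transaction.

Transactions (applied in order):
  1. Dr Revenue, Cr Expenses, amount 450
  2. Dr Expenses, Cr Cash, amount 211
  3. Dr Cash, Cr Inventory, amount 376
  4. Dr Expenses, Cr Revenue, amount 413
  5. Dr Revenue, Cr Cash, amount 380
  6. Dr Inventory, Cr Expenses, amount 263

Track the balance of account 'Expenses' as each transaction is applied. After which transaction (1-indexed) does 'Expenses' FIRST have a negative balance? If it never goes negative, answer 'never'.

Answer: 1

Derivation:
After txn 1: Expenses=-450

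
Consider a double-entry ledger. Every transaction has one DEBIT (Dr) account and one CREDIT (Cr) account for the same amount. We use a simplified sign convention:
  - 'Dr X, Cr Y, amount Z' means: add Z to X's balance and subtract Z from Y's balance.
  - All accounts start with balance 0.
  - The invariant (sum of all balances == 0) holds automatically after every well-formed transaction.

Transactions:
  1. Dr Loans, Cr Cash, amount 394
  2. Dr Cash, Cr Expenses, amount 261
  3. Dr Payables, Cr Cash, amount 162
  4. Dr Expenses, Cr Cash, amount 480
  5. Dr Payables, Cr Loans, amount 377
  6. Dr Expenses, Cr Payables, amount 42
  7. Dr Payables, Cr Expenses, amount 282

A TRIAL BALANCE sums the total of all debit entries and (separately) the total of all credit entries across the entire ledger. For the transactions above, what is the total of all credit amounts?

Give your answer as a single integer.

Answer: 1998

Derivation:
Txn 1: credit+=394
Txn 2: credit+=261
Txn 3: credit+=162
Txn 4: credit+=480
Txn 5: credit+=377
Txn 6: credit+=42
Txn 7: credit+=282
Total credits = 1998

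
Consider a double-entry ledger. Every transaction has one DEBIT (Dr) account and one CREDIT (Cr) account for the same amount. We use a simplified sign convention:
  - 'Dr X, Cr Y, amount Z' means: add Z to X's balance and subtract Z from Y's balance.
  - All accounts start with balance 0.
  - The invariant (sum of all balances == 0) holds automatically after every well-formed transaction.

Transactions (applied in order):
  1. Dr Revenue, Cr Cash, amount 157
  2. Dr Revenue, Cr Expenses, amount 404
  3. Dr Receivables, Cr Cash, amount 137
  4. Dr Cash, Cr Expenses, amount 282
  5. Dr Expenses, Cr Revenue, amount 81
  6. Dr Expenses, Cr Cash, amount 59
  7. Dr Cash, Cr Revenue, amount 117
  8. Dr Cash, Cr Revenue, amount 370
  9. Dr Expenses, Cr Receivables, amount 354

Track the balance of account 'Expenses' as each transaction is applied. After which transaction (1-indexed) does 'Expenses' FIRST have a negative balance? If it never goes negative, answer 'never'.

After txn 1: Expenses=0
After txn 2: Expenses=-404

Answer: 2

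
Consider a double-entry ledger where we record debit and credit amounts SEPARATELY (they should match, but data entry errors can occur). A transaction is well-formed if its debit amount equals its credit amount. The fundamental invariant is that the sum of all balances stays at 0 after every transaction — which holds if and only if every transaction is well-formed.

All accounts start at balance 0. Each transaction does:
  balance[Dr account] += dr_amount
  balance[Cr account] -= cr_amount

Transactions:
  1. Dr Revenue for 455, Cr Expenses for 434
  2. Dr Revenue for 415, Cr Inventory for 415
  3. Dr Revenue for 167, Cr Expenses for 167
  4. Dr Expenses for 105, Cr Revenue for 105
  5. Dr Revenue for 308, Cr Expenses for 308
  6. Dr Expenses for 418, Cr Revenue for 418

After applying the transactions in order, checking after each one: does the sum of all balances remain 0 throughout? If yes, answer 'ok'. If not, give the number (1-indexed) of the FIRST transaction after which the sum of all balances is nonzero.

After txn 1: dr=455 cr=434 sum_balances=21
After txn 2: dr=415 cr=415 sum_balances=21
After txn 3: dr=167 cr=167 sum_balances=21
After txn 4: dr=105 cr=105 sum_balances=21
After txn 5: dr=308 cr=308 sum_balances=21
After txn 6: dr=418 cr=418 sum_balances=21

Answer: 1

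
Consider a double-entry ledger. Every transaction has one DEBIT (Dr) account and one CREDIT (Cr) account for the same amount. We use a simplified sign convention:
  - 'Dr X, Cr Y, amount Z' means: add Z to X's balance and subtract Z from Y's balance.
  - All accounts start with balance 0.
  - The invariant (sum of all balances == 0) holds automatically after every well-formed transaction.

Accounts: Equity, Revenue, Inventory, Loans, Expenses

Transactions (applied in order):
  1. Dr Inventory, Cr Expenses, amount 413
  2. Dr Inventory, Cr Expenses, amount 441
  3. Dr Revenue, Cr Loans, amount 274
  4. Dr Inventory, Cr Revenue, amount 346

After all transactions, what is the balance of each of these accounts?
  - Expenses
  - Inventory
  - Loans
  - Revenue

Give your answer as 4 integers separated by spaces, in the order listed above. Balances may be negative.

After txn 1 (Dr Inventory, Cr Expenses, amount 413): Expenses=-413 Inventory=413
After txn 2 (Dr Inventory, Cr Expenses, amount 441): Expenses=-854 Inventory=854
After txn 3 (Dr Revenue, Cr Loans, amount 274): Expenses=-854 Inventory=854 Loans=-274 Revenue=274
After txn 4 (Dr Inventory, Cr Revenue, amount 346): Expenses=-854 Inventory=1200 Loans=-274 Revenue=-72

Answer: -854 1200 -274 -72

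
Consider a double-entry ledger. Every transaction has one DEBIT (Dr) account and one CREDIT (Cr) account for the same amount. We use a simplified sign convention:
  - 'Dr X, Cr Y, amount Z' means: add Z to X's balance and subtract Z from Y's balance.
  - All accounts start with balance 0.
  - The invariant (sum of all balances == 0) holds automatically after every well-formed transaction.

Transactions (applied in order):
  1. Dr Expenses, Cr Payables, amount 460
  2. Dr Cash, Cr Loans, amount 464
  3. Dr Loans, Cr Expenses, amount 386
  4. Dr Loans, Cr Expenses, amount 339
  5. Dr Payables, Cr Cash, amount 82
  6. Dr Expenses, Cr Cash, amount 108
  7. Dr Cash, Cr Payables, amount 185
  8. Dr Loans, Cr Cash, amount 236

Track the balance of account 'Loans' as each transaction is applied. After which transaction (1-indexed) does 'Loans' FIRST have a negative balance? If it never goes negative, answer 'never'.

Answer: 2

Derivation:
After txn 1: Loans=0
After txn 2: Loans=-464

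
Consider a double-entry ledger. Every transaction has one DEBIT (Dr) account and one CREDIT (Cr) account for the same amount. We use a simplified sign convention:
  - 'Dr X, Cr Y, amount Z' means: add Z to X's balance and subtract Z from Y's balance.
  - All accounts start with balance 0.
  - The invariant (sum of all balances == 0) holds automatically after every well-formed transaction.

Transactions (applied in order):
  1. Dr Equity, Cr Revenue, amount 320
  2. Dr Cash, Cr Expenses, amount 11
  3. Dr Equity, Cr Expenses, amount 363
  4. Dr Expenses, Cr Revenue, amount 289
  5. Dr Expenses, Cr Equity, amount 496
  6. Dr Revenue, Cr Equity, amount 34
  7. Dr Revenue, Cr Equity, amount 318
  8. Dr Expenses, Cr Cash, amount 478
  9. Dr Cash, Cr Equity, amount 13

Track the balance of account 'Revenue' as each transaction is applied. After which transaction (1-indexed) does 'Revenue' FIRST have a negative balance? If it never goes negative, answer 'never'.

Answer: 1

Derivation:
After txn 1: Revenue=-320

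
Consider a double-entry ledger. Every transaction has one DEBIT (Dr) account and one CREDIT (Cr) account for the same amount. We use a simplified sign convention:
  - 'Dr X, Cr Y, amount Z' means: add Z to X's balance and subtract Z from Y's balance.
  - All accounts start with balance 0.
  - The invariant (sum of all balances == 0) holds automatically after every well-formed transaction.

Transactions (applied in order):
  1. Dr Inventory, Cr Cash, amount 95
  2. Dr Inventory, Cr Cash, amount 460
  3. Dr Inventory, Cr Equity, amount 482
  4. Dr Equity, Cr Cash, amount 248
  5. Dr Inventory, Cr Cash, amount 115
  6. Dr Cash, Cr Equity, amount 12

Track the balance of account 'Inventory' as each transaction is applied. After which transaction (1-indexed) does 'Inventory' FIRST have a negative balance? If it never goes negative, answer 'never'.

After txn 1: Inventory=95
After txn 2: Inventory=555
After txn 3: Inventory=1037
After txn 4: Inventory=1037
After txn 5: Inventory=1152
After txn 6: Inventory=1152

Answer: never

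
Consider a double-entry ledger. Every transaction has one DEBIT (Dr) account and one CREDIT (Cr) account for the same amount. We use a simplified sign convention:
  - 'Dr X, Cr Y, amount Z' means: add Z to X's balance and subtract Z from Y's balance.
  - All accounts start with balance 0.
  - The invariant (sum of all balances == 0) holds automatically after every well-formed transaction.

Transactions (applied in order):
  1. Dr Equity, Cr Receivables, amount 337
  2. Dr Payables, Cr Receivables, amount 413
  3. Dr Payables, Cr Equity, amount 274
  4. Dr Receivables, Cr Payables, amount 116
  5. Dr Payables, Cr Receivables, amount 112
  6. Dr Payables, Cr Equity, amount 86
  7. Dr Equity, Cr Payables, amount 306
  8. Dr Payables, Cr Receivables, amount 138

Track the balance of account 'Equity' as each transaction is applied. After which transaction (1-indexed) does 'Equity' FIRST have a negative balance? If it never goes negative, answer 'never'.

Answer: 6

Derivation:
After txn 1: Equity=337
After txn 2: Equity=337
After txn 3: Equity=63
After txn 4: Equity=63
After txn 5: Equity=63
After txn 6: Equity=-23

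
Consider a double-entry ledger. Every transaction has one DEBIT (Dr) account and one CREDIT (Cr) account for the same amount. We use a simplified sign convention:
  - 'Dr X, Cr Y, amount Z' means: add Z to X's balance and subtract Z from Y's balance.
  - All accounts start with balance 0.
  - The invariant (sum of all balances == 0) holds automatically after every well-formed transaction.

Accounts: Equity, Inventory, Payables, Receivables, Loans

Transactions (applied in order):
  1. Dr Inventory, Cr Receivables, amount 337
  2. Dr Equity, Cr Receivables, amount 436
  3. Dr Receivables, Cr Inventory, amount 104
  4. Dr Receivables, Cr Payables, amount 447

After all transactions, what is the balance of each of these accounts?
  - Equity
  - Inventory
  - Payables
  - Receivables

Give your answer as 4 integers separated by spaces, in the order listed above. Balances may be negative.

Answer: 436 233 -447 -222

Derivation:
After txn 1 (Dr Inventory, Cr Receivables, amount 337): Inventory=337 Receivables=-337
After txn 2 (Dr Equity, Cr Receivables, amount 436): Equity=436 Inventory=337 Receivables=-773
After txn 3 (Dr Receivables, Cr Inventory, amount 104): Equity=436 Inventory=233 Receivables=-669
After txn 4 (Dr Receivables, Cr Payables, amount 447): Equity=436 Inventory=233 Payables=-447 Receivables=-222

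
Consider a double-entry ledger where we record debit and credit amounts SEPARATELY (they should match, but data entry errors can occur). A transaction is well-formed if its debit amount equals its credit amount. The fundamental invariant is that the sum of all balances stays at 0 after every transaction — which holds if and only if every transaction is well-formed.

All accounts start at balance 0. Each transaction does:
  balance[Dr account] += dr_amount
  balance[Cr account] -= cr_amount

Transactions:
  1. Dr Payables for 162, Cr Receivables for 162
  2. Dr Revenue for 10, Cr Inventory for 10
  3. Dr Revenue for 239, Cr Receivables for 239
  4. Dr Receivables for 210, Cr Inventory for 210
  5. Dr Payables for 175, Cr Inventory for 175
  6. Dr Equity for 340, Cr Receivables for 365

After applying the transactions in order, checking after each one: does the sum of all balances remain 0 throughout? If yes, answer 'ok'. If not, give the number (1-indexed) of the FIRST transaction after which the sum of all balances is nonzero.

After txn 1: dr=162 cr=162 sum_balances=0
After txn 2: dr=10 cr=10 sum_balances=0
After txn 3: dr=239 cr=239 sum_balances=0
After txn 4: dr=210 cr=210 sum_balances=0
After txn 5: dr=175 cr=175 sum_balances=0
After txn 6: dr=340 cr=365 sum_balances=-25

Answer: 6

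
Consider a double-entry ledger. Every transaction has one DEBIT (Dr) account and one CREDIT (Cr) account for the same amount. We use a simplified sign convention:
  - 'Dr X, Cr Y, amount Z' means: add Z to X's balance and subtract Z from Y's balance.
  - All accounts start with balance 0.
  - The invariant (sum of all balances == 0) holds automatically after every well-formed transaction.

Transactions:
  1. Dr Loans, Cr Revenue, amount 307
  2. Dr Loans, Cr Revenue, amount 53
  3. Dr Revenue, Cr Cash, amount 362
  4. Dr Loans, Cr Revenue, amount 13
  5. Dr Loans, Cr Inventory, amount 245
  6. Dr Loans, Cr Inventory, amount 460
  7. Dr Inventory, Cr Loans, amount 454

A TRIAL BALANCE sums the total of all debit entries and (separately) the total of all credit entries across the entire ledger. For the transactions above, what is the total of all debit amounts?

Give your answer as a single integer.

Txn 1: debit+=307
Txn 2: debit+=53
Txn 3: debit+=362
Txn 4: debit+=13
Txn 5: debit+=245
Txn 6: debit+=460
Txn 7: debit+=454
Total debits = 1894

Answer: 1894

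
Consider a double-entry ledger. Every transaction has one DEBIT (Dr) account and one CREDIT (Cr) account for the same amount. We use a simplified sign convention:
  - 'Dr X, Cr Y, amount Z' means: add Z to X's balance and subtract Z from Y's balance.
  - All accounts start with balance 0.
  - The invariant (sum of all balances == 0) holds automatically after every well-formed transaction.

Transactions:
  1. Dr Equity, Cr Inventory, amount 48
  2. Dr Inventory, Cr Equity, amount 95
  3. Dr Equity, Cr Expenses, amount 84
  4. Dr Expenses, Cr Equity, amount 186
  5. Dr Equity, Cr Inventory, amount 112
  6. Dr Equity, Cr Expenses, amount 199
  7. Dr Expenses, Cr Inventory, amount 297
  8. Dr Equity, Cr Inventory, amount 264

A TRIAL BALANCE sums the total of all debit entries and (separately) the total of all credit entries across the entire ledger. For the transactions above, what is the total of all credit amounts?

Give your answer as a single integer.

Answer: 1285

Derivation:
Txn 1: credit+=48
Txn 2: credit+=95
Txn 3: credit+=84
Txn 4: credit+=186
Txn 5: credit+=112
Txn 6: credit+=199
Txn 7: credit+=297
Txn 8: credit+=264
Total credits = 1285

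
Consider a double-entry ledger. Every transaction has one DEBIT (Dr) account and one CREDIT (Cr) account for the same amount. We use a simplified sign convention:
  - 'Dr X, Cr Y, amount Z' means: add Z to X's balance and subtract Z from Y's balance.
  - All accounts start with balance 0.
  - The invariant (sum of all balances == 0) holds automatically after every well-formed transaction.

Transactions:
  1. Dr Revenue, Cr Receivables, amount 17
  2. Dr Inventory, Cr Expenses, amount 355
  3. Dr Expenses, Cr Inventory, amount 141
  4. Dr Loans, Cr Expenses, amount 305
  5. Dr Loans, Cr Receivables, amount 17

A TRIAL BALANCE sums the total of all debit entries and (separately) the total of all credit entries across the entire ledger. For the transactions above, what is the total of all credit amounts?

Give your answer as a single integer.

Answer: 835

Derivation:
Txn 1: credit+=17
Txn 2: credit+=355
Txn 3: credit+=141
Txn 4: credit+=305
Txn 5: credit+=17
Total credits = 835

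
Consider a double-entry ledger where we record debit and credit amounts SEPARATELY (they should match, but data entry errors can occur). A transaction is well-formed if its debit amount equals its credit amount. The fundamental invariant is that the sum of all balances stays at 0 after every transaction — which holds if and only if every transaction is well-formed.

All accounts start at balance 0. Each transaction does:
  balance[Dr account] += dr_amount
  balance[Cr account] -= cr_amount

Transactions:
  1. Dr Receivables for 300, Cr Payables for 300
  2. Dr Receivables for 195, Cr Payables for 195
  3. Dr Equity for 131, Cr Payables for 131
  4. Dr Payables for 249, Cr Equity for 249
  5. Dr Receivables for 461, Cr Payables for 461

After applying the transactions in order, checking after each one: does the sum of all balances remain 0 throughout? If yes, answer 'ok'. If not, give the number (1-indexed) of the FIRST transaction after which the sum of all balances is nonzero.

After txn 1: dr=300 cr=300 sum_balances=0
After txn 2: dr=195 cr=195 sum_balances=0
After txn 3: dr=131 cr=131 sum_balances=0
After txn 4: dr=249 cr=249 sum_balances=0
After txn 5: dr=461 cr=461 sum_balances=0

Answer: ok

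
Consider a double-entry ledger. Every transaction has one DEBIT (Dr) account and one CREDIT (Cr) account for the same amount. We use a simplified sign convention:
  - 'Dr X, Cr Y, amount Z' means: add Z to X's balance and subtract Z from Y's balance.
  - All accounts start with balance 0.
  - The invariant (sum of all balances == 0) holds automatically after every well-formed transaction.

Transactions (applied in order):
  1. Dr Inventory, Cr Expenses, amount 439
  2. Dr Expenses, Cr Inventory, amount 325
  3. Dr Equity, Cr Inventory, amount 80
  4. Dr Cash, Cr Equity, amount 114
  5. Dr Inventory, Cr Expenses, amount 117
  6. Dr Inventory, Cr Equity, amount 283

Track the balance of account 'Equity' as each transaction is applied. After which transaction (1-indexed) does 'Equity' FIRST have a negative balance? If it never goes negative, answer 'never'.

Answer: 4

Derivation:
After txn 1: Equity=0
After txn 2: Equity=0
After txn 3: Equity=80
After txn 4: Equity=-34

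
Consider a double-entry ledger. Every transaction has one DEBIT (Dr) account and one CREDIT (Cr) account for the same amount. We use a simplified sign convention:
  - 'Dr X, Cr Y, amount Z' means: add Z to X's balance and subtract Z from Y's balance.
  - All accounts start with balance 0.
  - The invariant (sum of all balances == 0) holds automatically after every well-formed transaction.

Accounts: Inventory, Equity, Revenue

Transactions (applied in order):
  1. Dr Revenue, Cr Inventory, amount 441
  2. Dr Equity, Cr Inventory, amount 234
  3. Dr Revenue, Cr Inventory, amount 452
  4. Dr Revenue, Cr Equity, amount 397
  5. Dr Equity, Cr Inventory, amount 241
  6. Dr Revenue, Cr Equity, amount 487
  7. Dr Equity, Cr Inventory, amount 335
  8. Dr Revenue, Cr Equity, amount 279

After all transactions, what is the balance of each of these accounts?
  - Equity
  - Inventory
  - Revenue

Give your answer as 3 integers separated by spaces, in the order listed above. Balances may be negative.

Answer: -353 -1703 2056

Derivation:
After txn 1 (Dr Revenue, Cr Inventory, amount 441): Inventory=-441 Revenue=441
After txn 2 (Dr Equity, Cr Inventory, amount 234): Equity=234 Inventory=-675 Revenue=441
After txn 3 (Dr Revenue, Cr Inventory, amount 452): Equity=234 Inventory=-1127 Revenue=893
After txn 4 (Dr Revenue, Cr Equity, amount 397): Equity=-163 Inventory=-1127 Revenue=1290
After txn 5 (Dr Equity, Cr Inventory, amount 241): Equity=78 Inventory=-1368 Revenue=1290
After txn 6 (Dr Revenue, Cr Equity, amount 487): Equity=-409 Inventory=-1368 Revenue=1777
After txn 7 (Dr Equity, Cr Inventory, amount 335): Equity=-74 Inventory=-1703 Revenue=1777
After txn 8 (Dr Revenue, Cr Equity, amount 279): Equity=-353 Inventory=-1703 Revenue=2056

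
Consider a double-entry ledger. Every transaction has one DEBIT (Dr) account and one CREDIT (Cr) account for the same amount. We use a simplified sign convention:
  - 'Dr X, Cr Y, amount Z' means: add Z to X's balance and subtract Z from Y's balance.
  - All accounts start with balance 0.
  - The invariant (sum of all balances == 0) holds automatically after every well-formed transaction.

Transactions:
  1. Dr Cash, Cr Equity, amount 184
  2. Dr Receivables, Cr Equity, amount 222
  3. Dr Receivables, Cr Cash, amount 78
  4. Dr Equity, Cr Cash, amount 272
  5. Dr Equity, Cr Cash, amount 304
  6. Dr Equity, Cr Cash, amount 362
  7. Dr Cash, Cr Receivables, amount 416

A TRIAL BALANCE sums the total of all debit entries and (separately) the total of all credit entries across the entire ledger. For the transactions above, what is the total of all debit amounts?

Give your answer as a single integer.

Txn 1: debit+=184
Txn 2: debit+=222
Txn 3: debit+=78
Txn 4: debit+=272
Txn 5: debit+=304
Txn 6: debit+=362
Txn 7: debit+=416
Total debits = 1838

Answer: 1838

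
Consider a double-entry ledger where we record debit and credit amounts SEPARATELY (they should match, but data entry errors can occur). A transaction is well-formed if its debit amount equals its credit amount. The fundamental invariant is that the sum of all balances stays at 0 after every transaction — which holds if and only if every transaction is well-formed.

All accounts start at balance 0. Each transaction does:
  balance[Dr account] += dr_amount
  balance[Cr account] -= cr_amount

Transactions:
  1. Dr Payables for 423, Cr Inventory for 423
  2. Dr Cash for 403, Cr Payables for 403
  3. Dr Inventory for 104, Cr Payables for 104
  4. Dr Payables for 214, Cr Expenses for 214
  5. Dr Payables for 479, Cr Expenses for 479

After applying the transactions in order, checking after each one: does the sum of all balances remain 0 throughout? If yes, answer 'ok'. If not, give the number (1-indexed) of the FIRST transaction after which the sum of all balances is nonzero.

Answer: ok

Derivation:
After txn 1: dr=423 cr=423 sum_balances=0
After txn 2: dr=403 cr=403 sum_balances=0
After txn 3: dr=104 cr=104 sum_balances=0
After txn 4: dr=214 cr=214 sum_balances=0
After txn 5: dr=479 cr=479 sum_balances=0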